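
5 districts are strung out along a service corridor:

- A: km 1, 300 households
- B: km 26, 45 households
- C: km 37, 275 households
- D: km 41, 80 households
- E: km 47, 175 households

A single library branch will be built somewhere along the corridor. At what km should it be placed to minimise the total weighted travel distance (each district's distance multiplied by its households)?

x = 37

For a sum of weighted absolute distances on a line, the optimum is the weighted median (not the mean). Total weight W = 875; half-weight = 437.5.
Sort by position and accumulate weight:
  km 1 (A, w=300) → cum 300
  km 26 (B, w=45) → cum 345
  km 37 (C, w=275) → cum 620  ≥ 437.5 → median here
  km 41 (D, w=80) → cum 700
  km 47 (E, w=175) → cum 875
Optimal location: km 37.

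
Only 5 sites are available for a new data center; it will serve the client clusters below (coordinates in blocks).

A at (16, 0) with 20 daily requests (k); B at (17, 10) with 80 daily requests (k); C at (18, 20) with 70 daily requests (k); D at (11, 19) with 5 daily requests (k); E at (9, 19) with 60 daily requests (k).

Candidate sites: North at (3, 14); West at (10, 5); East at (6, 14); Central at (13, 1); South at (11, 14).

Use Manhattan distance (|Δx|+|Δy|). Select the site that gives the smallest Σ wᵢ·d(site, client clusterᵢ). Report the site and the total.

Total weighted distance at each candidate:
  North (3, 14): total = 4175
  West (10, 5): total = 3765
  East (6, 14): total = 3470
  Central (13, 1): total = 4220
  South (11, 14): total = 2535
Minimum is at South with total 2535 blocks.

South, total 2535 blocks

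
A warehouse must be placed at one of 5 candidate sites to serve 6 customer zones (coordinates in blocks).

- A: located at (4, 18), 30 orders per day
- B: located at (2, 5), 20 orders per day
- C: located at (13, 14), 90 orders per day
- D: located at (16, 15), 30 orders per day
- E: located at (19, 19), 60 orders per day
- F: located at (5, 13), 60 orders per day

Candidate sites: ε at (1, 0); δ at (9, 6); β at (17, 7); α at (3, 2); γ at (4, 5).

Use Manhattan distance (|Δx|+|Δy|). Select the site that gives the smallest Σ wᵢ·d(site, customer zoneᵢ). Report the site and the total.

β, total 4240 blocks

Total weighted distance at each candidate:
  ε (1, 0): total = 7230
  δ (9, 6): total = 4270
  β (17, 7): total = 4240
  α (3, 2): total = 6110
  γ (4, 5): total = 4990
Minimum is at β with total 4240 blocks.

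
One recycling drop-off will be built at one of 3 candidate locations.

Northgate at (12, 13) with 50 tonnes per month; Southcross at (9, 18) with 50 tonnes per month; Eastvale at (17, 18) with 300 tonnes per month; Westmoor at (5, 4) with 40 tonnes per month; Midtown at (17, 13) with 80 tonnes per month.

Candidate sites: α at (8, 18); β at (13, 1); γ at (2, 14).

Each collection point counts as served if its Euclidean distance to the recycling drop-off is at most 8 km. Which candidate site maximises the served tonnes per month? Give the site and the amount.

α, covering 100

Coverage radius r = 8 km; a point is covered iff (Δx)²+(Δy)² ≤ 8² = 64.
  α (8, 18): covers {Northgate, Southcross} → 100
  β (13, 1): covers {none} → 0
  γ (2, 14): covers {none} → 0
Maximum coverage at α: 100 tonnes per month.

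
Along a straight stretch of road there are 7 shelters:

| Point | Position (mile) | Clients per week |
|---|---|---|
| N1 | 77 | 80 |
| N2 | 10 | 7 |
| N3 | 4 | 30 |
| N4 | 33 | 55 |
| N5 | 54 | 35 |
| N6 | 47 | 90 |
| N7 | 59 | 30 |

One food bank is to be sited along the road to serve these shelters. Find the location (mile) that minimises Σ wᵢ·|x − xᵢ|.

x = 47

For a sum of weighted absolute distances on a line, the optimum is the weighted median (not the mean). Total weight W = 327; half-weight = 163.5.
Sort by position and accumulate weight:
  mile 4 (N3, w=30) → cum 30
  mile 10 (N2, w=7) → cum 37
  mile 33 (N4, w=55) → cum 92
  mile 47 (N6, w=90) → cum 182  ≥ 163.5 → median here
  mile 54 (N5, w=35) → cum 217
  mile 59 (N7, w=30) → cum 247
  mile 77 (N1, w=80) → cum 327
Optimal location: mile 47.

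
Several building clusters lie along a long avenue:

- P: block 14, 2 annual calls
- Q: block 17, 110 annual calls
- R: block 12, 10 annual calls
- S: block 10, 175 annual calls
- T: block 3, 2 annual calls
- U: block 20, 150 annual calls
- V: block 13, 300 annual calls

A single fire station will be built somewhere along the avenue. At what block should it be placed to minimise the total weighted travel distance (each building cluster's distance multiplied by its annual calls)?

x = 13

For a sum of weighted absolute distances on a line, the optimum is the weighted median (not the mean). Total weight W = 749; half-weight = 374.5.
Sort by position and accumulate weight:
  block 3 (T, w=2) → cum 2
  block 10 (S, w=175) → cum 177
  block 12 (R, w=10) → cum 187
  block 13 (V, w=300) → cum 487  ≥ 374.5 → median here
  block 14 (P, w=2) → cum 489
  block 17 (Q, w=110) → cum 599
  block 20 (U, w=150) → cum 749
Optimal location: block 13.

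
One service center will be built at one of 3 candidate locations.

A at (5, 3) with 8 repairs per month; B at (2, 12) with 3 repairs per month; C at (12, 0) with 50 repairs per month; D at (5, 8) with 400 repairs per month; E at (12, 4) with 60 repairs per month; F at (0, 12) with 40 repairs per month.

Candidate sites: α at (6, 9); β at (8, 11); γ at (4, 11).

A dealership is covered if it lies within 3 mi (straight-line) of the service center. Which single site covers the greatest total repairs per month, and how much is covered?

Coverage radius r = 3 mi; a point is covered iff (Δx)²+(Δy)² ≤ 3² = 9.
  α (6, 9): covers {D} → 400
  β (8, 11): covers {none} → 0
  γ (4, 11): covers {B} → 3
Maximum coverage at α: 400 repairs per month.

α, covering 400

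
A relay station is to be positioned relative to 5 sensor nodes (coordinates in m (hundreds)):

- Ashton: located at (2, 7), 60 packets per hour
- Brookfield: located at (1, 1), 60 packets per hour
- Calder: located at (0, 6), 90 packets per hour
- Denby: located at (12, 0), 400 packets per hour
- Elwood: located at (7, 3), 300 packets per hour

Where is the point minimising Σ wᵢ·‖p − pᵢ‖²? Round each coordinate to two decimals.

The minimiser of Σwᵢ‖p−pᵢ‖² is the weighted centroid p* = (Σwᵢpᵢ)/(Σwᵢ).
Σwᵢ = 910.
Σwᵢxᵢ = 60·2 + 60·1 + 90·0 + 400·12 + 300·7 = 7080.
Σwᵢyᵢ = 60·7 + 60·1 + 90·6 + 400·0 + 300·3 = 1920.
x* = 7080/910 = 7.78, y* = 1920/910 = 2.11.

(7.78, 2.11)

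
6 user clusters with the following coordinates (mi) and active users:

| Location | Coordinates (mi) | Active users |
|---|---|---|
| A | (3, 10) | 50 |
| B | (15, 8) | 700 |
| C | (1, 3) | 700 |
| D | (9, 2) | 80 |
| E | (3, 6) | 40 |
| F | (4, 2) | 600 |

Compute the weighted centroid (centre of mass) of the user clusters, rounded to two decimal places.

The minimiser of Σwᵢ‖p−pᵢ‖² is the weighted centroid p* = (Σwᵢpᵢ)/(Σwᵢ).
Σwᵢ = 2170.
Σwᵢxᵢ = 50·3 + 700·15 + 700·1 + 80·9 + 40·3 + 600·4 = 14590.
Σwᵢyᵢ = 50·10 + 700·8 + 700·3 + 80·2 + 40·6 + 600·2 = 9800.
x* = 14590/2170 = 6.72, y* = 9800/2170 = 4.52.

(6.72, 4.52)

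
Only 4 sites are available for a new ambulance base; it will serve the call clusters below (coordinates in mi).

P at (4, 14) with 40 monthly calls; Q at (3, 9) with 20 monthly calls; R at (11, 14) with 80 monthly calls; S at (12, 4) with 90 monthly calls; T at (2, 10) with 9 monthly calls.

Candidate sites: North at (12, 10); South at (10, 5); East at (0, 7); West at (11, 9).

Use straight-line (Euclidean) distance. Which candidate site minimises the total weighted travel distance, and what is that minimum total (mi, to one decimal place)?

Total weighted distance at each candidate:
  North (12, 10): total = 1498.7
  South (10, 5): total = 1604.5
  East (0, 7): total = 2583.4
  West (11, 9): total = 1444.5
Minimum is at West with total 1444.5 mi.

West, total 1444.5 mi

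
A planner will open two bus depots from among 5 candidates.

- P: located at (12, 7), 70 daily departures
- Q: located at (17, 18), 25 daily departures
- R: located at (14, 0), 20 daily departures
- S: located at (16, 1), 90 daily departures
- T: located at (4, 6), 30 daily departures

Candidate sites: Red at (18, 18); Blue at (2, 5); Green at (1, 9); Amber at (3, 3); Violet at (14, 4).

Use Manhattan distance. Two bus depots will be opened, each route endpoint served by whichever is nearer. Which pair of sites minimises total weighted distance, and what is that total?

{Red, Violet}, total 1265

Evaluate every pair (each demand assigned to the nearer of the two):
  {Red, Violet}: total = 1265
  {Blue, Violet}: total = 1395
  {Amber, Violet}: total = 1425
  {Green, Violet}: total = 1485
  {Red, Amber}: total = 2685
  {Red, Blue}: total = 2915
  {Blue, Amber}: total = 3260
  {Red, Green}: total = 3265
  {Green, Amber}: total = 3285
  {Blue, Green}: total = 3515
Best pair: {Red, Violet} with total 1265.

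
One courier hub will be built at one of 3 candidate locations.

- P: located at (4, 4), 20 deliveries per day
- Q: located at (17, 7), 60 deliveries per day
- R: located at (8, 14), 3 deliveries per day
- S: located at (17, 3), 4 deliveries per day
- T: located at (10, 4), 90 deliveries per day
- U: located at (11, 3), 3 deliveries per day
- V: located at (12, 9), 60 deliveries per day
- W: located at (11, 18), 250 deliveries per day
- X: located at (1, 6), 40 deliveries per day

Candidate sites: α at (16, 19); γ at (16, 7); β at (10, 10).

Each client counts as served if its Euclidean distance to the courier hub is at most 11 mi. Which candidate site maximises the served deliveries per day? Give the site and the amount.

Coverage radius r = 11 mi; a point is covered iff (Δx)²+(Δy)² ≤ 11² = 121.
  α (16, 19): covers {R, V, W} → 313
  γ (16, 7): covers {Q, R, S, T, U, V} → 220
  β (10, 10): covers {P, Q, R, S, T, U, V, W, X} → 530
Maximum coverage at β: 530 deliveries per day.

β, covering 530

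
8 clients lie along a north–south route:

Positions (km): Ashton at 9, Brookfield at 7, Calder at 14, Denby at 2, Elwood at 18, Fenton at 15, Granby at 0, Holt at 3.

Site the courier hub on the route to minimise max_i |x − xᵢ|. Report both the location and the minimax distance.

The 1-center on a line is the midpoint of the two extreme points: leftmost at 0, rightmost at 18.
Optimal location = (0 + 18)/2 = 9; maximum distance = (18 − 0)/2 = 9.

location 9, max distance 9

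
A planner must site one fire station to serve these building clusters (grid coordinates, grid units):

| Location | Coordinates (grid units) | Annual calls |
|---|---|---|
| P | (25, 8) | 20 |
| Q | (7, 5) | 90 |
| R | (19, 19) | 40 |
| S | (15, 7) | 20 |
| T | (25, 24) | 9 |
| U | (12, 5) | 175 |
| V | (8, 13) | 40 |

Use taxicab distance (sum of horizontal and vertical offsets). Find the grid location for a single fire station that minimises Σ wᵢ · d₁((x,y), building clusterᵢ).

(12, 5)

Manhattan distance separates: Σwᵢ(|x−xᵢ|+|y−yᵢ|) = Σwᵢ|x−xᵢ| + Σwᵢ|y−yᵢ|, so x and y are optimised independently as 1-D weighted medians.
Total weight W = 394; half = 197.
x-coordinate, sorted with cumulative weight:
  x=7 (Q, w=90) cum 90
  x=8 (V, w=40) cum 130
  x=12 (U, w=175) cum 305  ← median
  x=15 (S, w=20) cum 325
  x=19 (R, w=40) cum 365
  x=25 (P, w=20) cum 385
  x=25 (T, w=9) cum 394
⇒ x* = 12
y-coordinate, sorted with cumulative weight:
  y=5 (Q, w=90) cum 90
  y=5 (U, w=175) cum 265  ← median
  y=7 (S, w=20) cum 285
  y=8 (P, w=20) cum 305
  y=13 (V, w=40) cum 345
  y=19 (R, w=40) cum 385
  y=24 (T, w=9) cum 394
⇒ y* = 5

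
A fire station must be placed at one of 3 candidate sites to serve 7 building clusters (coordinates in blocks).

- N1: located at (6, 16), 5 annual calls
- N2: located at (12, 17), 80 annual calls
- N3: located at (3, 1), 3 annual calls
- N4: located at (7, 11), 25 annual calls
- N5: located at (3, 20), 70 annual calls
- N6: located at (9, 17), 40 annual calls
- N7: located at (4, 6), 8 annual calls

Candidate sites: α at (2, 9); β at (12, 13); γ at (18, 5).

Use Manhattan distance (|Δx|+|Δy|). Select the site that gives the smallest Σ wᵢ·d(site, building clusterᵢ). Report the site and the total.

Total weighted distance at each candidate:
  α (2, 9): total = 3177
  β (12, 13): total = 2123
  γ (18, 5): total = 5097
Minimum is at β with total 2123 blocks.

β, total 2123 blocks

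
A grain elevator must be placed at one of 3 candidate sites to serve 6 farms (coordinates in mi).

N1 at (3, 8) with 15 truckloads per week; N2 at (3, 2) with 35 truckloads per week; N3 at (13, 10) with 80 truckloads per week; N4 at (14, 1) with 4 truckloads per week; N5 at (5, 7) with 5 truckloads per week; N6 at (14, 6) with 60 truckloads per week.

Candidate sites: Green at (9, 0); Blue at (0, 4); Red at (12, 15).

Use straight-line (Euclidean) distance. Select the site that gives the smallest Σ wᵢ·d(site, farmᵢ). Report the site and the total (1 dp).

Total weighted distance at each candidate:
  Green (9, 0): total = 1762.3
  Blue (0, 4): total = 2281.6
  Red (12, 15): total = 1795.2
Minimum is at Green with total 1762.3 mi.

Green, total 1762.3 mi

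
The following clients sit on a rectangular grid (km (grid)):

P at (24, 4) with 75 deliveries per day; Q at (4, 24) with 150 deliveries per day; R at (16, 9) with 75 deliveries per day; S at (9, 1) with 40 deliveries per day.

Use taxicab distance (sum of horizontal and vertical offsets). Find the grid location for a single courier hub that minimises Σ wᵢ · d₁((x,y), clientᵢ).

Manhattan distance separates: Σwᵢ(|x−xᵢ|+|y−yᵢ|) = Σwᵢ|x−xᵢ| + Σwᵢ|y−yᵢ|, so x and y are optimised independently as 1-D weighted medians.
Total weight W = 340; half = 170.
x-coordinate, sorted with cumulative weight:
  x=4 (Q, w=150) cum 150
  x=9 (S, w=40) cum 190  ← median
  x=16 (R, w=75) cum 265
  x=24 (P, w=75) cum 340
⇒ x* = 9
y-coordinate, sorted with cumulative weight:
  y=1 (S, w=40) cum 40
  y=4 (P, w=75) cum 115
  y=9 (R, w=75) cum 190  ← median
  y=24 (Q, w=150) cum 340
⇒ y* = 9

(9, 9)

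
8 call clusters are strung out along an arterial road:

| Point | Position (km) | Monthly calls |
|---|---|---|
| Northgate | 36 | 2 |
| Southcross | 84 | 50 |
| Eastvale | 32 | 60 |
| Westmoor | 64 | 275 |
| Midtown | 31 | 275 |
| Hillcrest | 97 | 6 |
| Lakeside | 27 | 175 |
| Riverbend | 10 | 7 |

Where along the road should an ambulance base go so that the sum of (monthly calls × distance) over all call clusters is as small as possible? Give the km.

x = 31

For a sum of weighted absolute distances on a line, the optimum is the weighted median (not the mean). Total weight W = 850; half-weight = 425.
Sort by position and accumulate weight:
  km 10 (Riverbend, w=7) → cum 7
  km 27 (Lakeside, w=175) → cum 182
  km 31 (Midtown, w=275) → cum 457  ≥ 425 → median here
  km 32 (Eastvale, w=60) → cum 517
  km 36 (Northgate, w=2) → cum 519
  km 64 (Westmoor, w=275) → cum 794
  km 84 (Southcross, w=50) → cum 844
  km 97 (Hillcrest, w=6) → cum 850
Optimal location: km 31.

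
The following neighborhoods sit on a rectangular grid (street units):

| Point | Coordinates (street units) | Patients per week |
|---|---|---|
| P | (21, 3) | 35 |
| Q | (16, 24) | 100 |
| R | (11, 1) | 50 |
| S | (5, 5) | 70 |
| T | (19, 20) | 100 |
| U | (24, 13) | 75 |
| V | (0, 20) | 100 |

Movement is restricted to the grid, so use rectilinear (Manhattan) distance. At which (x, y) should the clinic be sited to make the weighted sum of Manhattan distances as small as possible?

Manhattan distance separates: Σwᵢ(|x−xᵢ|+|y−yᵢ|) = Σwᵢ|x−xᵢ| + Σwᵢ|y−yᵢ|, so x and y are optimised independently as 1-D weighted medians.
Total weight W = 530; half = 265.
x-coordinate, sorted with cumulative weight:
  x=0 (V, w=100) cum 100
  x=5 (S, w=70) cum 170
  x=11 (R, w=50) cum 220
  x=16 (Q, w=100) cum 320  ← median
  x=19 (T, w=100) cum 420
  x=21 (P, w=35) cum 455
  x=24 (U, w=75) cum 530
⇒ x* = 16
y-coordinate, sorted with cumulative weight:
  y=1 (R, w=50) cum 50
  y=3 (P, w=35) cum 85
  y=5 (S, w=70) cum 155
  y=13 (U, w=75) cum 230
  y=20 (T, w=100) cum 330  ← median
  y=20 (V, w=100) cum 430
  y=24 (Q, w=100) cum 530
⇒ y* = 20

(16, 20)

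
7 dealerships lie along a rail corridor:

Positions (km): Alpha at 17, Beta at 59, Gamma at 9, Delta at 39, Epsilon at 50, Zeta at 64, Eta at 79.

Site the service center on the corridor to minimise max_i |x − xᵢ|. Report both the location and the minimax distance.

location 44, max distance 35

The 1-center on a line is the midpoint of the two extreme points: leftmost at 9, rightmost at 79.
Optimal location = (9 + 79)/2 = 44; maximum distance = (79 − 9)/2 = 35.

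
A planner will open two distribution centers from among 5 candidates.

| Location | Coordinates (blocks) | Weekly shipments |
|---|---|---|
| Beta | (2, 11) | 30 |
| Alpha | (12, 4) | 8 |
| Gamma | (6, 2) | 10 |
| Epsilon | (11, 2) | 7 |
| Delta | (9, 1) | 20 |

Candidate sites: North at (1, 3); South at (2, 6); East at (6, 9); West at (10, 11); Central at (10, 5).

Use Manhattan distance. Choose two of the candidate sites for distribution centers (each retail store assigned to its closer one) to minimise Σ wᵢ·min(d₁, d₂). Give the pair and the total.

{South, Central}, total 372

Evaluate every pair (each demand assigned to the nearer of the two):
  {South, Central}: total = 372
  {East, Central}: total = 402
  {West, Central}: total = 462
  {North, Central}: total = 482
  {North, South}: total = 583
  {South, West}: total = 592
  {North, East}: total = 605
  {South, East}: total = 612
  {East, West}: total = 612
  {North, West}: total = 642
Best pair: {South, Central} with total 372.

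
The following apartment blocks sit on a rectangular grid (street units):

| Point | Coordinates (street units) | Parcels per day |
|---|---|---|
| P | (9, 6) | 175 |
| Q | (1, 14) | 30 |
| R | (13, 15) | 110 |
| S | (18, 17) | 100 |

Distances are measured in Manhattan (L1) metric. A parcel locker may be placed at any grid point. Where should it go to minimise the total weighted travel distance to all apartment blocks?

Manhattan distance separates: Σwᵢ(|x−xᵢ|+|y−yᵢ|) = Σwᵢ|x−xᵢ| + Σwᵢ|y−yᵢ|, so x and y are optimised independently as 1-D weighted medians.
Total weight W = 415; half = 207.5.
x-coordinate, sorted with cumulative weight:
  x=1 (Q, w=30) cum 30
  x=9 (P, w=175) cum 205
  x=13 (R, w=110) cum 315  ← median
  x=18 (S, w=100) cum 415
⇒ x* = 13
y-coordinate, sorted with cumulative weight:
  y=6 (P, w=175) cum 175
  y=14 (Q, w=30) cum 205
  y=15 (R, w=110) cum 315  ← median
  y=17 (S, w=100) cum 415
⇒ y* = 15

(13, 15)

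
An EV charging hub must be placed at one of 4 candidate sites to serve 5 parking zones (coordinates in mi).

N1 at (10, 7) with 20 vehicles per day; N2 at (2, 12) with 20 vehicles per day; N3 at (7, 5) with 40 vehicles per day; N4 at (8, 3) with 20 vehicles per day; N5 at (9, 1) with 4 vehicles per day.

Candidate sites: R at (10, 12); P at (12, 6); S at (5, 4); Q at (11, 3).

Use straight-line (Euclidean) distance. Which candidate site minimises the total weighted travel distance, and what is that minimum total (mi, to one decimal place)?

S, total 460.2 mi

Total weighted distance at each candidate:
  R (10, 12): total = 793.2
  P (12, 6): total = 605.2
  S (5, 4): total = 460.2
  Q (11, 3): total = 587.2
Minimum is at S with total 460.2 mi.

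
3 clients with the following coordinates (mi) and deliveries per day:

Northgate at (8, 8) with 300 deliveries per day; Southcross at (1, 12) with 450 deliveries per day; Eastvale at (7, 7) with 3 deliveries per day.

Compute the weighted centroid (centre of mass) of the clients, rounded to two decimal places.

The minimiser of Σwᵢ‖p−pᵢ‖² is the weighted centroid p* = (Σwᵢpᵢ)/(Σwᵢ).
Σwᵢ = 753.
Σwᵢxᵢ = 300·8 + 450·1 + 3·7 = 2871.
Σwᵢyᵢ = 300·8 + 450·12 + 3·7 = 7821.
x* = 2871/753 = 3.81, y* = 7821/753 = 10.39.

(3.81, 10.39)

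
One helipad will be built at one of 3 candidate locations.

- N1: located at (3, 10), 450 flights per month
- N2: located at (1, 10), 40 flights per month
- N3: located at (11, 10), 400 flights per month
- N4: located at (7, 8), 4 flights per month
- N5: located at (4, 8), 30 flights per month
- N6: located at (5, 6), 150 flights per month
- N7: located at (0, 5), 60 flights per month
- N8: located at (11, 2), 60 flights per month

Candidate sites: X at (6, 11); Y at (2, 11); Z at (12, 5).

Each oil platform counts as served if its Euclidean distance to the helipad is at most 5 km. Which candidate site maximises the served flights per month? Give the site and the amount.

Y, covering 520

Coverage radius r = 5 km; a point is covered iff (Δx)²+(Δy)² ≤ 5² = 25.
  X (6, 11): covers {N1, N4, N5} → 484
  Y (2, 11): covers {N1, N2, N5} → 520
  Z (12, 5): covers {N8} → 60
Maximum coverage at Y: 520 flights per month.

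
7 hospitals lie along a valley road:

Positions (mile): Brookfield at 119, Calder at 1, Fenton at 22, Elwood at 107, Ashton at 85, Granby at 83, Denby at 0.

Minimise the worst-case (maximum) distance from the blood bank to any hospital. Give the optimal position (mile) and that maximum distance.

The 1-center on a line is the midpoint of the two extreme points: leftmost at 0, rightmost at 119.
Optimal location = (0 + 119)/2 = 59.5; maximum distance = (119 − 0)/2 = 59.5.

location 59.5, max distance 59.5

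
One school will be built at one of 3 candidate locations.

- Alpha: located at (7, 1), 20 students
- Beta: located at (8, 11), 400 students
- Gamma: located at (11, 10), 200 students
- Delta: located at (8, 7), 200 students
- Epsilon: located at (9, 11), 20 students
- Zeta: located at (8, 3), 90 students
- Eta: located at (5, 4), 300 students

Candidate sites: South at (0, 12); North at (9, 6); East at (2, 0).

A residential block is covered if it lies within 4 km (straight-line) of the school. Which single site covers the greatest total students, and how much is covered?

Coverage radius r = 4 km; a point is covered iff (Δx)²+(Δy)² ≤ 4² = 16.
  South (0, 12): covers {none} → 0
  North (9, 6): covers {Delta, Zeta} → 290
  East (2, 0): covers {none} → 0
Maximum coverage at North: 290 students.

North, covering 290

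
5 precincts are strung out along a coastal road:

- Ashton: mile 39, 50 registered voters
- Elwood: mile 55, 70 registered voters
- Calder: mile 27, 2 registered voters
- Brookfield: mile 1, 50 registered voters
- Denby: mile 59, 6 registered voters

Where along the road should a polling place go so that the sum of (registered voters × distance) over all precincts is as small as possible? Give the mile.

For a sum of weighted absolute distances on a line, the optimum is the weighted median (not the mean). Total weight W = 178; half-weight = 89.
Sort by position and accumulate weight:
  mile 1 (Brookfield, w=50) → cum 50
  mile 27 (Calder, w=2) → cum 52
  mile 39 (Ashton, w=50) → cum 102  ≥ 89 → median here
  mile 55 (Elwood, w=70) → cum 172
  mile 59 (Denby, w=6) → cum 178
Optimal location: mile 39.

x = 39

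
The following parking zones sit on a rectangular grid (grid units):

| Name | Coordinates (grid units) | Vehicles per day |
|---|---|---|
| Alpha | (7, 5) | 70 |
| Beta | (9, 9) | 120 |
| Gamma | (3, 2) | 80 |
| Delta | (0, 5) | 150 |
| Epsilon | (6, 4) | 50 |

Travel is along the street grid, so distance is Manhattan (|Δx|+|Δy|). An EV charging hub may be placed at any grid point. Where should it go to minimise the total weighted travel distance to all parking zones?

Manhattan distance separates: Σwᵢ(|x−xᵢ|+|y−yᵢ|) = Σwᵢ|x−xᵢ| + Σwᵢ|y−yᵢ|, so x and y are optimised independently as 1-D weighted medians.
Total weight W = 470; half = 235.
x-coordinate, sorted with cumulative weight:
  x=0 (Delta, w=150) cum 150
  x=3 (Gamma, w=80) cum 230
  x=6 (Epsilon, w=50) cum 280  ← median
  x=7 (Alpha, w=70) cum 350
  x=9 (Beta, w=120) cum 470
⇒ x* = 6
y-coordinate, sorted with cumulative weight:
  y=2 (Gamma, w=80) cum 80
  y=4 (Epsilon, w=50) cum 130
  y=5 (Alpha, w=70) cum 200
  y=5 (Delta, w=150) cum 350  ← median
  y=9 (Beta, w=120) cum 470
⇒ y* = 5

(6, 5)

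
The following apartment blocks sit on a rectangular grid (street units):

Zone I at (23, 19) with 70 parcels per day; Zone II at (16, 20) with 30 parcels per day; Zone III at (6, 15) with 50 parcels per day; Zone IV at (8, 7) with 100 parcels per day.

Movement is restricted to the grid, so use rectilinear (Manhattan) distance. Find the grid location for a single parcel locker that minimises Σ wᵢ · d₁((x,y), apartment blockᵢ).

Manhattan distance separates: Σwᵢ(|x−xᵢ|+|y−yᵢ|) = Σwᵢ|x−xᵢ| + Σwᵢ|y−yᵢ|, so x and y are optimised independently as 1-D weighted medians.
Total weight W = 250; half = 125.
x-coordinate, sorted with cumulative weight:
  x=6 (Zone III, w=50) cum 50
  x=8 (Zone IV, w=100) cum 150  ← median
  x=16 (Zone II, w=30) cum 180
  x=23 (Zone I, w=70) cum 250
⇒ x* = 8
y-coordinate, sorted with cumulative weight:
  y=7 (Zone IV, w=100) cum 100
  y=15 (Zone III, w=50) cum 150  ← median
  y=19 (Zone I, w=70) cum 220
  y=20 (Zone II, w=30) cum 250
⇒ y* = 15

(8, 15)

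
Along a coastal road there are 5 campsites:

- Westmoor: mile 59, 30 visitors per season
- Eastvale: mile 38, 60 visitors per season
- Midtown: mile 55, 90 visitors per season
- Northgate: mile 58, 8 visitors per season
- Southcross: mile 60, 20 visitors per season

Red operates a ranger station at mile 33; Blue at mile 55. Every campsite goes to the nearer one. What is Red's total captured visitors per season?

60

The indifferent point is the midpoint (33+55)/2 = 44; campsites left of it (closer to Red at 33) go to Red, those right go to Blue.
  Eastvale at 38 (w=60) → Red
  Midtown at 55 (w=90) → Blue
  Northgate at 58 (w=8) → Blue
  Westmoor at 59 (w=30) → Blue
  Southcross at 60 (w=20) → Blue
Red captures 60; Blue captures 148.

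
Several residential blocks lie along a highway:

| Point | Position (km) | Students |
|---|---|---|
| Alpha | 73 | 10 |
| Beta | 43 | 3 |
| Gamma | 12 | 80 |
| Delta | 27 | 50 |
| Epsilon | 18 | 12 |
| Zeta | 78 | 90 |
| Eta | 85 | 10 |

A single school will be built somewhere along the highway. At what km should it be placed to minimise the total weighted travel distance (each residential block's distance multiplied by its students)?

x = 27

For a sum of weighted absolute distances on a line, the optimum is the weighted median (not the mean). Total weight W = 255; half-weight = 127.5.
Sort by position and accumulate weight:
  km 12 (Gamma, w=80) → cum 80
  km 18 (Epsilon, w=12) → cum 92
  km 27 (Delta, w=50) → cum 142  ≥ 127.5 → median here
  km 43 (Beta, w=3) → cum 145
  km 73 (Alpha, w=10) → cum 155
  km 78 (Zeta, w=90) → cum 245
  km 85 (Eta, w=10) → cum 255
Optimal location: km 27.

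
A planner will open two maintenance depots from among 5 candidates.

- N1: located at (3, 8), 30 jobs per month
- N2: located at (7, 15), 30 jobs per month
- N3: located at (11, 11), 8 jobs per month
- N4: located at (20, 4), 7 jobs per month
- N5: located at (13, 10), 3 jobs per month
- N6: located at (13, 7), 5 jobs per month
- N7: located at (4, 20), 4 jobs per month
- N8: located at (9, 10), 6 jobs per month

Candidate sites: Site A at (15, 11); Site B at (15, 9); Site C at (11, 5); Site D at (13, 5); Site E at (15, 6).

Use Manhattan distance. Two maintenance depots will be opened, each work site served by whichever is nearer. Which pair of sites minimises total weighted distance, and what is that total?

{Site A, Site C}, total 943

Evaluate every pair (each demand assigned to the nearer of the two):
  {Site A, Site C}: total = 943
  {Site A, Site D}: total = 979
  {Site A, Site B}: total = 1003
  {Site A, Site E}: total = 1007
  {Site C, Site D}: total = 1009
  {Site C, Site E}: total = 1010
  {Site B, Site C}: total = 1027
  {Site B, Site E}: total = 1061
  {Site B, Site D}: total = 1063
  {Site D, Site E}: total = 1158
Best pair: {Site A, Site C} with total 943.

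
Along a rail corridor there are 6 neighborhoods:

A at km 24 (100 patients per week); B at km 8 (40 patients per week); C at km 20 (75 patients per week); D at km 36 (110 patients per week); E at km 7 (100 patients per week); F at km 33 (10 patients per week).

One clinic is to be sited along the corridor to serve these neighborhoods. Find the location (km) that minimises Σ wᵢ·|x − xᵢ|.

x = 24

For a sum of weighted absolute distances on a line, the optimum is the weighted median (not the mean). Total weight W = 435; half-weight = 217.5.
Sort by position and accumulate weight:
  km 7 (E, w=100) → cum 100
  km 8 (B, w=40) → cum 140
  km 20 (C, w=75) → cum 215
  km 24 (A, w=100) → cum 315  ≥ 217.5 → median here
  km 33 (F, w=10) → cum 325
  km 36 (D, w=110) → cum 435
Optimal location: km 24.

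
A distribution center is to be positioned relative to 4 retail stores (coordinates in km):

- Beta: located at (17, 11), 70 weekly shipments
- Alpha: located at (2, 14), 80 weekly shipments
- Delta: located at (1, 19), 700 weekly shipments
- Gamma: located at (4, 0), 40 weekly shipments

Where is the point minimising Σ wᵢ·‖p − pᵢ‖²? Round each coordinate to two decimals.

(2.48, 17.07)

The minimiser of Σwᵢ‖p−pᵢ‖² is the weighted centroid p* = (Σwᵢpᵢ)/(Σwᵢ).
Σwᵢ = 890.
Σwᵢxᵢ = 70·17 + 80·2 + 700·1 + 40·4 = 2210.
Σwᵢyᵢ = 70·11 + 80·14 + 700·19 + 40·0 = 15190.
x* = 2210/890 = 2.48, y* = 15190/890 = 17.07.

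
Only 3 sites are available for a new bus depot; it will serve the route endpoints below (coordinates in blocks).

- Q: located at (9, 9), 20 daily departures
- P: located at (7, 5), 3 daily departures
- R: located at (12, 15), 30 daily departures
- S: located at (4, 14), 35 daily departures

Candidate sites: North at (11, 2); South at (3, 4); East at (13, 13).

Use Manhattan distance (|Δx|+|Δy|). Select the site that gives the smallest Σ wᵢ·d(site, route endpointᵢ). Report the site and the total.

Total weighted distance at each candidate:
  North (11, 2): total = 1286
  South (3, 4): total = 1220
  East (13, 13): total = 642
Minimum is at East with total 642 blocks.

East, total 642 blocks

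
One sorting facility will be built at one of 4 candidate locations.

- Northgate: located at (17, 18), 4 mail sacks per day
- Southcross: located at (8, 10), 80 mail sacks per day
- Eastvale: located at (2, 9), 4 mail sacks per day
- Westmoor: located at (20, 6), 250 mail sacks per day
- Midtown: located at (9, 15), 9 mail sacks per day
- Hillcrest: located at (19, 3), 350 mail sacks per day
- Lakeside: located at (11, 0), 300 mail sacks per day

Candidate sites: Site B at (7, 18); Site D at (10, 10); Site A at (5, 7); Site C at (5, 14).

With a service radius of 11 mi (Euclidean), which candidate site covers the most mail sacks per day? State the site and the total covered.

Site D, covering 647

Coverage radius r = 11 mi; a point is covered iff (Δx)²+(Δy)² ≤ 11² = 121.
  Site B (7, 18): covers {Northgate, Southcross, Eastvale, Midtown} → 97
  Site D (10, 10): covers {Northgate, Southcross, Eastvale, Westmoor, Midtown, Lakeside} → 647
  Site A (5, 7): covers {Southcross, Eastvale, Midtown, Lakeside} → 393
  Site C (5, 14): covers {Southcross, Eastvale, Midtown} → 93
Maximum coverage at Site D: 647 mail sacks per day.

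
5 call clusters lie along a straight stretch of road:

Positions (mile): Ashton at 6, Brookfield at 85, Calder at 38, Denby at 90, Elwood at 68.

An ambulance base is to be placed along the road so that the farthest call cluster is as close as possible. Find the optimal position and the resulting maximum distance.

The 1-center on a line is the midpoint of the two extreme points: leftmost at 6, rightmost at 90.
Optimal location = (6 + 90)/2 = 48; maximum distance = (90 − 6)/2 = 42.

location 48, max distance 42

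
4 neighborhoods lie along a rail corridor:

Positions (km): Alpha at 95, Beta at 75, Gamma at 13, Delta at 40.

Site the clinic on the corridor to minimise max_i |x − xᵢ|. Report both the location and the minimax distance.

The 1-center on a line is the midpoint of the two extreme points: leftmost at 13, rightmost at 95.
Optimal location = (13 + 95)/2 = 54; maximum distance = (95 − 13)/2 = 41.

location 54, max distance 41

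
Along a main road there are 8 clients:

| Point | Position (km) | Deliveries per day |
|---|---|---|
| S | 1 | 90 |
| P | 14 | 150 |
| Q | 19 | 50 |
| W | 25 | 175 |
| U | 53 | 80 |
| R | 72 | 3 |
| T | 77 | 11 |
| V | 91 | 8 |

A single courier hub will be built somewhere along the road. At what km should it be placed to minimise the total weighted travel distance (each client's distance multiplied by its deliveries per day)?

x = 19

For a sum of weighted absolute distances on a line, the optimum is the weighted median (not the mean). Total weight W = 567; half-weight = 283.5.
Sort by position and accumulate weight:
  km 1 (S, w=90) → cum 90
  km 14 (P, w=150) → cum 240
  km 19 (Q, w=50) → cum 290  ≥ 283.5 → median here
  km 25 (W, w=175) → cum 465
  km 53 (U, w=80) → cum 545
  km 72 (R, w=3) → cum 548
  km 77 (T, w=11) → cum 559
  km 91 (V, w=8) → cum 567
Optimal location: km 19.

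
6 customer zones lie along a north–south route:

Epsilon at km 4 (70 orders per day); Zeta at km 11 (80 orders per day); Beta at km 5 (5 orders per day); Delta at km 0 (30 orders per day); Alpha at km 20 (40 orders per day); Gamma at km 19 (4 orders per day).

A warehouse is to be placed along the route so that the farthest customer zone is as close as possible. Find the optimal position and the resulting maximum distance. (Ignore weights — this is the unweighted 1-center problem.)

The 1-center on a line is the midpoint of the two extreme points: leftmost at 0, rightmost at 20.
Optimal location = (0 + 20)/2 = 10; maximum distance = (20 − 0)/2 = 10.

location 10, max distance 10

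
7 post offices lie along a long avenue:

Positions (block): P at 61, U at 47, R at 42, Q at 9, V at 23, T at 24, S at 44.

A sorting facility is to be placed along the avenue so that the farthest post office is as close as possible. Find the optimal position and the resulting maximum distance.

location 35, max distance 26

The 1-center on a line is the midpoint of the two extreme points: leftmost at 9, rightmost at 61.
Optimal location = (9 + 61)/2 = 35; maximum distance = (61 − 9)/2 = 26.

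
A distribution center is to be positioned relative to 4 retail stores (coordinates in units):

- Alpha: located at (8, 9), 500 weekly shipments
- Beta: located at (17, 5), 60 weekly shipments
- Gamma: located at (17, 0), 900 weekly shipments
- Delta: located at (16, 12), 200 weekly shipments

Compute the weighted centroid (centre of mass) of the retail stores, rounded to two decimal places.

The minimiser of Σwᵢ‖p−pᵢ‖² is the weighted centroid p* = (Σwᵢpᵢ)/(Σwᵢ).
Σwᵢ = 1660.
Σwᵢxᵢ = 500·8 + 60·17 + 900·17 + 200·16 = 23520.
Σwᵢyᵢ = 500·9 + 60·5 + 900·0 + 200·12 = 7200.
x* = 23520/1660 = 14.17, y* = 7200/1660 = 4.34.

(14.17, 4.34)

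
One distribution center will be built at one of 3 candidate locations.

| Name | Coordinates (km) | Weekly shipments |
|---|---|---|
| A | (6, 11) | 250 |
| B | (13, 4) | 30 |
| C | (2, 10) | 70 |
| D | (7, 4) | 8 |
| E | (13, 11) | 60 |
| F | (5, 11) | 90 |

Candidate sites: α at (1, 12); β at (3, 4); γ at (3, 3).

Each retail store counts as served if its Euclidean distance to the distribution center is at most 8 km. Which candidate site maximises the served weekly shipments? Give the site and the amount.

Coverage radius r = 8 km; a point is covered iff (Δx)²+(Δy)² ≤ 8² = 64.
  α (1, 12): covers {A, C, F} → 410
  β (3, 4): covers {A, C, D, F} → 418
  γ (3, 3): covers {C, D} → 78
Maximum coverage at β: 418 weekly shipments.

β, covering 418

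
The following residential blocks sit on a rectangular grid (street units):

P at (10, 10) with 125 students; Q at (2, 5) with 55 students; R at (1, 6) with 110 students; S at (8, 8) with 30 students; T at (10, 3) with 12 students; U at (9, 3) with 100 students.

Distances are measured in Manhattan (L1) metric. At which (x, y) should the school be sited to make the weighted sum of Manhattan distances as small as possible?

(9, 6)

Manhattan distance separates: Σwᵢ(|x−xᵢ|+|y−yᵢ|) = Σwᵢ|x−xᵢ| + Σwᵢ|y−yᵢ|, so x and y are optimised independently as 1-D weighted medians.
Total weight W = 432; half = 216.
x-coordinate, sorted with cumulative weight:
  x=1 (R, w=110) cum 110
  x=2 (Q, w=55) cum 165
  x=8 (S, w=30) cum 195
  x=9 (U, w=100) cum 295  ← median
  x=10 (P, w=125) cum 420
  x=10 (T, w=12) cum 432
⇒ x* = 9
y-coordinate, sorted with cumulative weight:
  y=3 (T, w=12) cum 12
  y=3 (U, w=100) cum 112
  y=5 (Q, w=55) cum 167
  y=6 (R, w=110) cum 277  ← median
  y=8 (S, w=30) cum 307
  y=10 (P, w=125) cum 432
⇒ y* = 6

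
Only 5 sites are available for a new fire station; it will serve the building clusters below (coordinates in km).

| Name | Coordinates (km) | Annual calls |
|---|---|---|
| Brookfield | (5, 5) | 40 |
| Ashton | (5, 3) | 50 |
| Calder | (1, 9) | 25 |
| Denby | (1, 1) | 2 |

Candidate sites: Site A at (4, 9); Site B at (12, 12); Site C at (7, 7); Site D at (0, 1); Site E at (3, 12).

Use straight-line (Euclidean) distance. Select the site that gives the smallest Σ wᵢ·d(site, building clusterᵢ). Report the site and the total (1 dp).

Site C, total 511.8 km

Total weighted distance at each candidate:
  Site A (4, 9): total = 561.2
  Site B (12, 12): total = 1282.2
  Site C (7, 7): total = 511.8
  Site D (0, 1): total = 728.9
  Site E (3, 12): total = 864.7
Minimum is at Site C with total 511.8 km.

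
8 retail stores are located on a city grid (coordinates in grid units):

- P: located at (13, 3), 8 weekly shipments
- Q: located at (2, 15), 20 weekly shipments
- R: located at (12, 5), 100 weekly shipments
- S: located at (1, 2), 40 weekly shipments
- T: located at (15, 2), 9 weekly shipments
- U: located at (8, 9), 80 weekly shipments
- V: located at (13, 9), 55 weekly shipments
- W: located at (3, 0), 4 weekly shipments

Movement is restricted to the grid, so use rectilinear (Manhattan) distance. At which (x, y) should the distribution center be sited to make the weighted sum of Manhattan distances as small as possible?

Manhattan distance separates: Σwᵢ(|x−xᵢ|+|y−yᵢ|) = Σwᵢ|x−xᵢ| + Σwᵢ|y−yᵢ|, so x and y are optimised independently as 1-D weighted medians.
Total weight W = 316; half = 158.
x-coordinate, sorted with cumulative weight:
  x=1 (S, w=40) cum 40
  x=2 (Q, w=20) cum 60
  x=3 (W, w=4) cum 64
  x=8 (U, w=80) cum 144
  x=12 (R, w=100) cum 244  ← median
  x=13 (P, w=8) cum 252
  x=13 (V, w=55) cum 307
  x=15 (T, w=9) cum 316
⇒ x* = 12
y-coordinate, sorted with cumulative weight:
  y=0 (W, w=4) cum 4
  y=2 (S, w=40) cum 44
  y=2 (T, w=9) cum 53
  y=3 (P, w=8) cum 61
  y=5 (R, w=100) cum 161  ← median
  y=9 (U, w=80) cum 241
  y=9 (V, w=55) cum 296
  y=15 (Q, w=20) cum 316
⇒ y* = 5

(12, 5)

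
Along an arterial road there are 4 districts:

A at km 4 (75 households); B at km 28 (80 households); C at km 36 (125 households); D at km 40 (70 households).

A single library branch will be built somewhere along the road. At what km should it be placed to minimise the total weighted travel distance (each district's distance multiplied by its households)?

For a sum of weighted absolute distances on a line, the optimum is the weighted median (not the mean). Total weight W = 350; half-weight = 175.
Sort by position and accumulate weight:
  km 4 (A, w=75) → cum 75
  km 28 (B, w=80) → cum 155
  km 36 (C, w=125) → cum 280  ≥ 175 → median here
  km 40 (D, w=70) → cum 350
Optimal location: km 36.

x = 36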